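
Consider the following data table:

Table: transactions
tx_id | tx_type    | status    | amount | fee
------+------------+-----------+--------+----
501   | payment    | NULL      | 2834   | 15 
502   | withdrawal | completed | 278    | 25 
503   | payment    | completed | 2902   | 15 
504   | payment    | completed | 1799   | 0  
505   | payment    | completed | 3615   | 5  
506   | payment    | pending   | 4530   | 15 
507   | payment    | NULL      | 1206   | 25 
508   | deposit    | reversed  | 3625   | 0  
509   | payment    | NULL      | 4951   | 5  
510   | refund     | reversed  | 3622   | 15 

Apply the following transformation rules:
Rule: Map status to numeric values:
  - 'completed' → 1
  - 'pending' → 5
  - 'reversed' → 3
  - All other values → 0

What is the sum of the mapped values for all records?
15

Step 1: Apply mapping to each record
Step 2: Count by status:
  'completed': 4 records × 1 = 4
  'pending': 1 records × 5 = 5
  'reversed': 2 records × 3 = 6
Step 3: Sum all mapped values = 15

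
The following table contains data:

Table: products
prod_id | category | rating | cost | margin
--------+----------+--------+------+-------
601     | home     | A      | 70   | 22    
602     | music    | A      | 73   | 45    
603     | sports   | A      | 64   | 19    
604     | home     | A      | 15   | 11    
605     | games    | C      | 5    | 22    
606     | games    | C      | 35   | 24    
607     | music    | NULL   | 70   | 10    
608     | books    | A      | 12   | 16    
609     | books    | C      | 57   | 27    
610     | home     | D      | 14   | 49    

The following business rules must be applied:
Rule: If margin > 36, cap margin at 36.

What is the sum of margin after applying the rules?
223

Step 1: 2 records have margin > 36
Step 2: These records originally summed to 94
Step 3: After capping: 2 × 36 = 72
Step 4: Unaffected records sum: 151
Step 5: Final sum = 72 + 151 = 223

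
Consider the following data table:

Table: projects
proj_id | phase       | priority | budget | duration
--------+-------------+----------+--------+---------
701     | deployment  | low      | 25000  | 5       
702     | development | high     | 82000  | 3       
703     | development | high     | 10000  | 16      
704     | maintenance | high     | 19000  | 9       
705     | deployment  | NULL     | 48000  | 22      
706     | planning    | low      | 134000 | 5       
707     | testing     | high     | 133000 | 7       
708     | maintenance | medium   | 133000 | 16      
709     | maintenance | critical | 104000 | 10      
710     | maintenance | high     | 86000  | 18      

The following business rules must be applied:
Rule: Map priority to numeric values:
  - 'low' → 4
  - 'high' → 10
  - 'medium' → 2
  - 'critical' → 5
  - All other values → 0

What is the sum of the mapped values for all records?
65

Step 1: Apply mapping to each record
Step 2: Count by status:
  'low': 2 records × 4 = 8
  'high': 5 records × 10 = 50
  'medium': 1 records × 2 = 2
  'critical': 1 records × 5 = 5
Step 3: Sum all mapped values = 65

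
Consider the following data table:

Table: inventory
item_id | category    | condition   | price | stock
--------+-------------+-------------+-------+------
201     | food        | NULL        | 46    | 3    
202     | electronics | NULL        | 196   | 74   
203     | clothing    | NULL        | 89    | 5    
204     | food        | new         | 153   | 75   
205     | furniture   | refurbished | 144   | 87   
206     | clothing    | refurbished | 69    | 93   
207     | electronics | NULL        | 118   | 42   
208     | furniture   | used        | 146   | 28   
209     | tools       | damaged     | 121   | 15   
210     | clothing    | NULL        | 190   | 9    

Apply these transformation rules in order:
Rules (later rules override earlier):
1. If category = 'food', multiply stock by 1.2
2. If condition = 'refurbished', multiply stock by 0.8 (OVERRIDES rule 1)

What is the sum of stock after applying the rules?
410.6

Step 1: Rule 2 takes priority for records with condition = 'refurbished'
  - 2 records: 180 × 0.8 = 144.0
Step 2: Rule 1 applies to remaining records with category = 'food'
  - 2 records: 78 × 1.2 = 93.6
Step 3: Other records unchanged: 173
Step 4: Final sum = 144.0 + 93.6 + 173 = 410.6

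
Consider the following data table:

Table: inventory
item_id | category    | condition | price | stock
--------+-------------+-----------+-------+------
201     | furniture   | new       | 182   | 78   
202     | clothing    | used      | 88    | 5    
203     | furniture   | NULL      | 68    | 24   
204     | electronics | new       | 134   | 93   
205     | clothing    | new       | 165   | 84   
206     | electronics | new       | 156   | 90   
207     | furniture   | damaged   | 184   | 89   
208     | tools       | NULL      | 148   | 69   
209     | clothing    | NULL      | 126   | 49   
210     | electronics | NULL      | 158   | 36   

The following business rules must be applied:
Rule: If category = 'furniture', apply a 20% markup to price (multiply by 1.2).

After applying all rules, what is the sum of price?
1495.8

Step 1: Records with category = 'furniture' have total price = 434
Step 2: Apply multiplier: 434 × 1.2 = 520.8
Step 3: Other records total: 975
Step 4: Final sum = 520.8 + 975 = 1495.8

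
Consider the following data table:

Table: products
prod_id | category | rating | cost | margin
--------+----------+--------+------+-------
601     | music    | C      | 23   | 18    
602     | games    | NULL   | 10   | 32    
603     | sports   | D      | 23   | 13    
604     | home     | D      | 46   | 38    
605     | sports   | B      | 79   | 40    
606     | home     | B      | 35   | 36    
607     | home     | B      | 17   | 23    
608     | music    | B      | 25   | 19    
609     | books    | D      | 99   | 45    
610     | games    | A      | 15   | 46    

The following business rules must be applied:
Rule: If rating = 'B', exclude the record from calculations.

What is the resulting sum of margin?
192

Step 1: Identify records where rating = 'B'
Step 2: The excluded records sum to 118
Step 3: Original total margin = 310
Step 4: Remaining total = 310 - 118 = 192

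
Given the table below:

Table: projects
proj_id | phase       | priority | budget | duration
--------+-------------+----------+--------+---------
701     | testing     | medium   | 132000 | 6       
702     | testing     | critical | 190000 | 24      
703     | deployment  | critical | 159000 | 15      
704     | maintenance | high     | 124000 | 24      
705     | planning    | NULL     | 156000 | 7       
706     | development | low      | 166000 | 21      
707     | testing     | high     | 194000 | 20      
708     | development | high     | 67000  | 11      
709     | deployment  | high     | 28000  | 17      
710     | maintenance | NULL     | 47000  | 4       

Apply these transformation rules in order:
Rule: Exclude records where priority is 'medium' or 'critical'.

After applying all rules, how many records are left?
7

Step 1: Count records to exclude
  - 1 (medium) + 2 (critical) = 3 records
Step 2: Total records: 10
Step 3: Remaining = 10 - 3 = 7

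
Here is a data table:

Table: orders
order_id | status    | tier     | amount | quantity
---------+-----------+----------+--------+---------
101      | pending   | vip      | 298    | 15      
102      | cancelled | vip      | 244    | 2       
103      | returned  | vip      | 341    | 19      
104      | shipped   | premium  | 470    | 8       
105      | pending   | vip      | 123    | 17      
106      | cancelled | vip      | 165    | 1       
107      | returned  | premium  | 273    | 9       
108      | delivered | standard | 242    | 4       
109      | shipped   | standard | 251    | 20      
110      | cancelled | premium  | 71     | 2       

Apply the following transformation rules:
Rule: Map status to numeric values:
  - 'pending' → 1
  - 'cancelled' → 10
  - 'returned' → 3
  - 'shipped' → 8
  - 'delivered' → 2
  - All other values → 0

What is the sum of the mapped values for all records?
56

Step 1: Apply mapping to each record
Step 2: Count by status:
  'pending': 2 records × 1 = 2
  'cancelled': 3 records × 10 = 30
  'returned': 2 records × 3 = 6
  'shipped': 2 records × 8 = 16
  'delivered': 1 records × 2 = 2
Step 3: Sum all mapped values = 56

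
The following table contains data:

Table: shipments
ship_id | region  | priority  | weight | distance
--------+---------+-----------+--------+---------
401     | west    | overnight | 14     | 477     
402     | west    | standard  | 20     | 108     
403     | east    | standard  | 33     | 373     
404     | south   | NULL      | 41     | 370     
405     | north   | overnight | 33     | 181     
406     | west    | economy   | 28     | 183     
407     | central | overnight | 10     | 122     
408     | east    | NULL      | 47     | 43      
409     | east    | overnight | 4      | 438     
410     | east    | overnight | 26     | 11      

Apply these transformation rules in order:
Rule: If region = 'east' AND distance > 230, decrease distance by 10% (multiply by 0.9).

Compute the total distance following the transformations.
2224.9

Step 1: Find records where region = 'east' AND distance > 230
Step 2: 2 records match, summing to 811
Step 3: After multiplier: 811 × 0.9 = 729.9
Step 4: Unaffected records sum: 1495
Step 5: Final sum = 729.9 + 1495 = 2224.9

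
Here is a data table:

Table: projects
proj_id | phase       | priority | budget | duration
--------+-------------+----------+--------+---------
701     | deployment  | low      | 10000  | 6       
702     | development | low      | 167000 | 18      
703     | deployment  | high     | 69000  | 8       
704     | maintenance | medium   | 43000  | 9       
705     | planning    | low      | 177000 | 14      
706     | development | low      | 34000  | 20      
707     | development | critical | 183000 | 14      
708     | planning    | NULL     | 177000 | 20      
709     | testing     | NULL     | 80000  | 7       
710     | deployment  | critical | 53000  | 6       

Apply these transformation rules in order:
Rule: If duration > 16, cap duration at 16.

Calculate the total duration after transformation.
112

Step 1: 3 records have duration > 16
Step 2: These records originally summed to 58
Step 3: After capping: 3 × 16 = 48
Step 4: Unaffected records sum: 64
Step 5: Final sum = 48 + 64 = 112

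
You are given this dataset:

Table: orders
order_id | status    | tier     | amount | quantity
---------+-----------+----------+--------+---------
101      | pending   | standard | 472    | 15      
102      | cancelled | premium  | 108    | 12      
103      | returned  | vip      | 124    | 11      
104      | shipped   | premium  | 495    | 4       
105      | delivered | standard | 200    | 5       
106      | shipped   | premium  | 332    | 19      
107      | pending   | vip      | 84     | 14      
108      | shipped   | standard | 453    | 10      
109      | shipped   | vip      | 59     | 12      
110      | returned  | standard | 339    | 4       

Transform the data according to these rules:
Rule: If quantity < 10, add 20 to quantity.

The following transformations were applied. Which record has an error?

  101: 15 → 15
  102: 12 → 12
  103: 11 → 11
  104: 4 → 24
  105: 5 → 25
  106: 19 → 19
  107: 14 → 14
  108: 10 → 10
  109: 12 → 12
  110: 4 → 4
Record 110 has an error. The correct transformed value should be 24, not 4.

Step 1: Check each record against the rule
Step 2: Record 110 has quantity = 4
Step 3: Since 4 < 10, the bonus should have been applied
Step 4: Correct value = 24, but claimed value = 4
Conclusion: Record 110 has the error.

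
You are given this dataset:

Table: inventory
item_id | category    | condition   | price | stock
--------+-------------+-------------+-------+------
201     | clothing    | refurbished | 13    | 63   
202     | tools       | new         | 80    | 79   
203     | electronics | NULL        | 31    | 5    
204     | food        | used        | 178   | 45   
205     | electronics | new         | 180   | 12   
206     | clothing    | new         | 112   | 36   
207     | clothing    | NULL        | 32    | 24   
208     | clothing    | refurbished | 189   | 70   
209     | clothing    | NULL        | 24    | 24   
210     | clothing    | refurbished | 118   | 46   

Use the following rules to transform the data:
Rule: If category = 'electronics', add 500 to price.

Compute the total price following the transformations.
1957

Step 1: Count records where category = 'electronics': 2
Step 2: Total bonus added: 2 × 500 = 1000
Step 3: Original sum of price: 957
Step 4: Final sum = 957 + 1000 = 1957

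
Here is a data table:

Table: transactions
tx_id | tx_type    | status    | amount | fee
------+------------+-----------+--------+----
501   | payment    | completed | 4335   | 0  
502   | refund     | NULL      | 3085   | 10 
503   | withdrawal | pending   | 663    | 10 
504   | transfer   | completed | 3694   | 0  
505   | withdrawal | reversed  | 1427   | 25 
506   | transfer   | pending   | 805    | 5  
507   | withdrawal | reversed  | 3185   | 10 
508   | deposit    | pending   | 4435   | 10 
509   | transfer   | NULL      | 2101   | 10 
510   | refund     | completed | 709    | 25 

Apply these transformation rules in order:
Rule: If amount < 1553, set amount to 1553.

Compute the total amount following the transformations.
27047

Step 1: 4 records have amount < 1553
Step 2: These records originally summed to 3604
Step 3: After setting to minimum: 4 × 1553 = 6212
Step 4: Unaffected records sum: 20835
Step 5: Final sum = 6212 + 20835 = 27047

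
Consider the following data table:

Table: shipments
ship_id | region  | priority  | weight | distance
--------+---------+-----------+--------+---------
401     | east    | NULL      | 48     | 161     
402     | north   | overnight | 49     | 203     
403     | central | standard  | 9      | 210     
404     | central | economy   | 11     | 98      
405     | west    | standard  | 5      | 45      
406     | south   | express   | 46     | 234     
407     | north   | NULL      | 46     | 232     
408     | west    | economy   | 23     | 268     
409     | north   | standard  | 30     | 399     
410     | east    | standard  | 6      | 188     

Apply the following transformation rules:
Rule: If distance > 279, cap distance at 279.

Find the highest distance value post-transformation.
279

Step 1: Original maximum distance = 399
Step 2: Apply cap at 279
Step 3: 1 records had distance > 279 and were capped
Step 4: Maximum after transformation = 279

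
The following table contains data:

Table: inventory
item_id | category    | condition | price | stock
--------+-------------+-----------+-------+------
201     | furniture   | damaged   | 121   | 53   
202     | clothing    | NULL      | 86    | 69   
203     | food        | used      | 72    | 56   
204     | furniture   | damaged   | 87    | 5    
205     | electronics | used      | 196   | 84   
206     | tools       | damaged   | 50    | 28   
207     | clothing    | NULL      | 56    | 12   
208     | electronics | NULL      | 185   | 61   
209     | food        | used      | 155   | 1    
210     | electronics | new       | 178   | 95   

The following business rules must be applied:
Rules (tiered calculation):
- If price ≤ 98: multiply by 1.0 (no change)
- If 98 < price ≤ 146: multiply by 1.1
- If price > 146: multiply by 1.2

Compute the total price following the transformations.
1340.9

Step 1: Tier 1 (price ≤ 98): 5 records, sum = 351 × 1.0 = 351.0
Step 2: Tier 2 (98 < price ≤ 146): 1 records, sum = 121 × 1.1 = 133.1
Step 3: Tier 3 (price > 146): 4 records, sum = 714 × 1.2 = 856.8
Step 4: Final sum = 351.0 + 133.1 + 856.8 = 1340.9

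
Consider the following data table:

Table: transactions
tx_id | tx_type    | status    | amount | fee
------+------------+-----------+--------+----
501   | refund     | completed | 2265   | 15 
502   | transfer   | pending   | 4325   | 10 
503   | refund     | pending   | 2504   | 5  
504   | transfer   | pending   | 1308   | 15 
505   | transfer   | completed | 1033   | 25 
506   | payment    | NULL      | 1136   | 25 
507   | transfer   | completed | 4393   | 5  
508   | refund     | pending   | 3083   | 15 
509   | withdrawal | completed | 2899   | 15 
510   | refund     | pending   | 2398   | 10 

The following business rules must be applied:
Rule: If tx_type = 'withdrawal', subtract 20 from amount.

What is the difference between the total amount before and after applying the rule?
20

Step 1: Original sum of amount = 25344
Step 2: 1 records have tx_type = 'withdrawal'
Step 3: Each affected record changes by -20
Step 4: Total change = 1 × -20 = -20
Step 5: New sum = 25344 + -20 = 25324
Step 6: Difference = |25324 - 25344| = 20
        (Sum decreased by 20)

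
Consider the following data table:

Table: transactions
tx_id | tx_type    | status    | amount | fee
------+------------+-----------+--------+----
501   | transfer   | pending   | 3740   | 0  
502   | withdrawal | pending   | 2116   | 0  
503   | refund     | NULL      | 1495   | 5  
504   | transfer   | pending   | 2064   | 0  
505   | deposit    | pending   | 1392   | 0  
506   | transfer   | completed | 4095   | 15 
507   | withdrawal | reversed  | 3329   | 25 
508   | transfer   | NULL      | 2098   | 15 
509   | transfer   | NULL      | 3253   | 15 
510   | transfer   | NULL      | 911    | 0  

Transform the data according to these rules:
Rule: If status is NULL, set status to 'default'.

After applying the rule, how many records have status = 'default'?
4

Step 1: Count records where status IS NULL
Step 2: Found 4 records with NULL status
Step 3: These records will have status set to 'default'
Step 4: Records already having status = 'default': 0
Step 5: Answer: 4 + 0 = 4 records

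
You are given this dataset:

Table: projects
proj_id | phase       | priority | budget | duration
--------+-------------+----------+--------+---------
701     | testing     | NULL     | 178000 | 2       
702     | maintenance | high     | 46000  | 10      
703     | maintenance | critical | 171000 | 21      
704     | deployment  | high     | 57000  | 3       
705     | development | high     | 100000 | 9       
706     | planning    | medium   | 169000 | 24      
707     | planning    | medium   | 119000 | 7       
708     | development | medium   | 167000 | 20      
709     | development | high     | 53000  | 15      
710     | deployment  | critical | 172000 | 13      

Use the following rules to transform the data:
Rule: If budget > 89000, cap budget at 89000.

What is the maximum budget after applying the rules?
89000

Step 1: Original maximum budget = 178000
Step 2: Apply cap at 89000
Step 3: 7 records had budget > 89000 and were capped
Step 4: Maximum after transformation = 89000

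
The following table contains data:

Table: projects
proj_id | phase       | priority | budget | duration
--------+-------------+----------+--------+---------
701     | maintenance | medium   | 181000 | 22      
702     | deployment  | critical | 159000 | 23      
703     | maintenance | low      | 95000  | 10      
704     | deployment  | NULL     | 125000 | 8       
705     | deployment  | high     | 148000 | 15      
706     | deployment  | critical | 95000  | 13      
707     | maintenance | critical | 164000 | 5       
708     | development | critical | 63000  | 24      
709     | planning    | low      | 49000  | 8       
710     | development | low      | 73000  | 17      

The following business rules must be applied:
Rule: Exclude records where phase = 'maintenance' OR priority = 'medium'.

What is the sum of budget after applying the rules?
712000

Step 1: Find records where phase = 'maintenance' OR priority = 'medium'
Step 2: 3 records match, summing to 440000
Step 3: Original sum: 1152000
Step 4: Remaining sum = 1152000 - 440000 = 712000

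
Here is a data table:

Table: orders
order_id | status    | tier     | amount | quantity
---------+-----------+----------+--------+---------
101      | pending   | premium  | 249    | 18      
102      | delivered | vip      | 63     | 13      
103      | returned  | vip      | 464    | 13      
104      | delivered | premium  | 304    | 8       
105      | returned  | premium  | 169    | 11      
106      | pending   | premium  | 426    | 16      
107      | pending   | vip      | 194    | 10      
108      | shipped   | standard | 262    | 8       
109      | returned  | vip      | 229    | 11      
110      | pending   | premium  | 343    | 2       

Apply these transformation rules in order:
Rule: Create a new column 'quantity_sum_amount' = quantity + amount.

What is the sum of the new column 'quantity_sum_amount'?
2813

Step 1: For each record, compute quantity + amount
Example calculations:
  18 + 249 = 267
  13 + 63 = 76
  13 + 464 = 477
  ...
Step 2: Sum all derived values
Step 3: Total = 2813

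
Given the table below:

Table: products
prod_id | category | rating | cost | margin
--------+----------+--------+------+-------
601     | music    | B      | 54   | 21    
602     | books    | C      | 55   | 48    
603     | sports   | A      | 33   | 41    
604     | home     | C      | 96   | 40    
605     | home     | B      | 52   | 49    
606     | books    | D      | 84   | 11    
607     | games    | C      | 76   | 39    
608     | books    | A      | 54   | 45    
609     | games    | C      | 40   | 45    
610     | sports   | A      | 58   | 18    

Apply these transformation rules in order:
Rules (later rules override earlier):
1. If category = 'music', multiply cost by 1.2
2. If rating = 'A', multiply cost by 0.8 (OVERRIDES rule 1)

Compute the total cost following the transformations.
583.8

Step 1: Rule 2 takes priority for records with rating = 'A'
  - 3 records: 145 × 0.8 = 116.0
Step 2: Rule 1 applies to remaining records with category = 'music'
  - 1 records: 54 × 1.2 = 64.8
Step 3: Other records unchanged: 403
Step 4: Final sum = 116.0 + 64.8 + 403 = 583.8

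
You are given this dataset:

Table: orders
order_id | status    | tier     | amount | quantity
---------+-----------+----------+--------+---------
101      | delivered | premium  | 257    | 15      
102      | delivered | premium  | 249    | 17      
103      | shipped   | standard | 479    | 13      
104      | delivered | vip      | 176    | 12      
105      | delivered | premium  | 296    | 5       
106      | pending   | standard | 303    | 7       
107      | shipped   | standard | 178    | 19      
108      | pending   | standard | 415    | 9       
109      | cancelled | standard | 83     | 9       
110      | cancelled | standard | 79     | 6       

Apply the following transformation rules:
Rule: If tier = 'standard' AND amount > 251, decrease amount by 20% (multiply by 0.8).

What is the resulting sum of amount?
2275.6

Step 1: Find records where tier = 'standard' AND amount > 251
Step 2: 3 records match, summing to 1197
Step 3: After multiplier: 1197 × 0.8 = 957.6
Step 4: Unaffected records sum: 1318
Step 5: Final sum = 957.6 + 1318 = 2275.6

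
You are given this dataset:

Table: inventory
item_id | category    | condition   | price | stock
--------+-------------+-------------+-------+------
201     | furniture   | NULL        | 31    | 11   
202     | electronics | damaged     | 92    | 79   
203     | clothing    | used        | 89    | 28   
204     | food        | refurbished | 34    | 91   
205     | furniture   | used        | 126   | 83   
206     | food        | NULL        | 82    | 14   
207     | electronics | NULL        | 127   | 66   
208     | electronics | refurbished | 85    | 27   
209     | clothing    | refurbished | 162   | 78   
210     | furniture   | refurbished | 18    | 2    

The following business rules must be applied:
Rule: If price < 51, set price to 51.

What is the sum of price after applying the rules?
916

Step 1: 3 records have price < 51
Step 2: These records originally summed to 83
Step 3: After setting to minimum: 3 × 51 = 153
Step 4: Unaffected records sum: 763
Step 5: Final sum = 153 + 763 = 916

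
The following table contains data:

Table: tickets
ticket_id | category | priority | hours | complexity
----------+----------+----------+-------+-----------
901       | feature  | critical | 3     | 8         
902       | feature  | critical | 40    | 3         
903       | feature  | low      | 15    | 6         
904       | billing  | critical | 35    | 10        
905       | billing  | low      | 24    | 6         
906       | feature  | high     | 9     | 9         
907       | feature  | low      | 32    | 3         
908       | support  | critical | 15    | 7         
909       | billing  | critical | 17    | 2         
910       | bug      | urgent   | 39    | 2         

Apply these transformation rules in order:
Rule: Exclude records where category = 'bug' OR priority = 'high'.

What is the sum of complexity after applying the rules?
45

Step 1: Find records where category = 'bug' OR priority = 'high'
Step 2: 2 records match, summing to 11
Step 3: Original sum: 56
Step 4: Remaining sum = 56 - 11 = 45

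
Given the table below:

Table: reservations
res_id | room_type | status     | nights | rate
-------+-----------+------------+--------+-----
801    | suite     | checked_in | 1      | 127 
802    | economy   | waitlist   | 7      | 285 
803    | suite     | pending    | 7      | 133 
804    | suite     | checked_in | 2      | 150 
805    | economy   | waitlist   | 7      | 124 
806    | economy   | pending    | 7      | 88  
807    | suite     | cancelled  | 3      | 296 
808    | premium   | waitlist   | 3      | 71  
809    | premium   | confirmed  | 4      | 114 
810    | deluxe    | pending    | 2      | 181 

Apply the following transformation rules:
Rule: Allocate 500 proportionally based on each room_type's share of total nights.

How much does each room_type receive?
deluxe: 23.26, economy: 244.19, premium: 81.4, suite: 151.16

Step 1: Calculate total nights = 43
Step 2: Calculate each room_type's proportion:
  deluxe: 2/43 = 4.65% → 23.26
  economy: 21/43 = 48.84% → 244.19
  premium: 7/43 = 16.28% → 81.4
  suite: 13/43 = 30.23% → 151.16
Step 3: Verify: sum of allocations ≈ 500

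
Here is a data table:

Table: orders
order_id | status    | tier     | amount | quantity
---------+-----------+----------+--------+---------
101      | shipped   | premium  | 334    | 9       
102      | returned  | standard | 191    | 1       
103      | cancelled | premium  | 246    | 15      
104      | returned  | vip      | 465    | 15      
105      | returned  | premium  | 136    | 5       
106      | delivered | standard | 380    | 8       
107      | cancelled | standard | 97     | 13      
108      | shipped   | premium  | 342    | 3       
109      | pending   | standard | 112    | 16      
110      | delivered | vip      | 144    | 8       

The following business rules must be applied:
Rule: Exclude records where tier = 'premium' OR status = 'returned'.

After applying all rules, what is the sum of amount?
733

Step 1: Find records where tier = 'premium' OR status = 'returned'
Step 2: 6 records match, summing to 1714
Step 3: Original sum: 2447
Step 4: Remaining sum = 2447 - 1714 = 733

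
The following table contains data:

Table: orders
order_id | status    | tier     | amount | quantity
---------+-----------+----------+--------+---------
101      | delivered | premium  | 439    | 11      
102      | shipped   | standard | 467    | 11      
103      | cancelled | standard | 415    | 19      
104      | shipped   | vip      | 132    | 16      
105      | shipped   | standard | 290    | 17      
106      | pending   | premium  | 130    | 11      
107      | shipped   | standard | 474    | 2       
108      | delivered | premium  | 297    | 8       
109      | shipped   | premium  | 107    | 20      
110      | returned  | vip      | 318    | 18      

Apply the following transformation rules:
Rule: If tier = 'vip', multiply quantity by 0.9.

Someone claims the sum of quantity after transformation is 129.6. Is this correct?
Yes, the result is correct.

Step 1: Calculate the correct sum after transformation
Step 2: Apply multiplier 0.9 to records where tier = 'vip'
Step 3: Correct result = 129.6
Step 4: Claimed result = 129.6
Step 5: 129.6 = 129.6 ✓
Conclusion: The claimed result is correct.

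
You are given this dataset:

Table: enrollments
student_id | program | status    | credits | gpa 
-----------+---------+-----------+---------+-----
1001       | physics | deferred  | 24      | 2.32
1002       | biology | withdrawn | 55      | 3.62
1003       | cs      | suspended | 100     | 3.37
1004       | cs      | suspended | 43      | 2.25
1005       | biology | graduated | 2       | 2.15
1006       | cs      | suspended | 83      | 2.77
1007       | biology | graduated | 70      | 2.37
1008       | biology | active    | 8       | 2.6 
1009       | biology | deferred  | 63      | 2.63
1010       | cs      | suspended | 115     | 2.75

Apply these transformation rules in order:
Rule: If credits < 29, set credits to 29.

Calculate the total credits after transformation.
616

Step 1: 3 records have credits < 29
Step 2: These records originally summed to 34
Step 3: After setting to minimum: 3 × 29 = 87
Step 4: Unaffected records sum: 529
Step 5: Final sum = 87 + 529 = 616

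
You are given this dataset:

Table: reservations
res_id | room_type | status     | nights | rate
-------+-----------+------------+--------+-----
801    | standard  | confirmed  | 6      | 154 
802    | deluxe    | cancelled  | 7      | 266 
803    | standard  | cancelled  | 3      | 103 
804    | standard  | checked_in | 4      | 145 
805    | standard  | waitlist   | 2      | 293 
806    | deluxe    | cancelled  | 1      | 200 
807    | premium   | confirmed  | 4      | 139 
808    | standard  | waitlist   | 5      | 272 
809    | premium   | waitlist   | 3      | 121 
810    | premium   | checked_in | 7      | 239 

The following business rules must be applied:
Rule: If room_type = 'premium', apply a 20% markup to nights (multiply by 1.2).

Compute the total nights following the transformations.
44.8

Step 1: Records with room_type = 'premium' have total nights = 14
Step 2: Apply multiplier: 14 × 1.2 = 16.8
Step 3: Other records total: 28
Step 4: Final sum = 16.8 + 28 = 44.8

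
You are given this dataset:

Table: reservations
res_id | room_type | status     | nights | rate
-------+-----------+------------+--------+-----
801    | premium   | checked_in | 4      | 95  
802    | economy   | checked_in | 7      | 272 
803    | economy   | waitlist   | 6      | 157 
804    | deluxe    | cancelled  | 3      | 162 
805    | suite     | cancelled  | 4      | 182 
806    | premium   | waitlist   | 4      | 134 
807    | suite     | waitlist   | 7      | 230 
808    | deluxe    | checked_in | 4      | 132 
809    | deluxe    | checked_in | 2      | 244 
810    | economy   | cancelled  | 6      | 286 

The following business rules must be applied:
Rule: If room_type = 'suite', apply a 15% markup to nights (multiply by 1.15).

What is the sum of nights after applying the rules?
48.65

Step 1: Records with room_type = 'suite' have total nights = 11
Step 2: Apply multiplier: 11 × 1.15 = 12.65
Step 3: Other records total: 36
Step 4: Final sum = 12.65 + 36 = 48.65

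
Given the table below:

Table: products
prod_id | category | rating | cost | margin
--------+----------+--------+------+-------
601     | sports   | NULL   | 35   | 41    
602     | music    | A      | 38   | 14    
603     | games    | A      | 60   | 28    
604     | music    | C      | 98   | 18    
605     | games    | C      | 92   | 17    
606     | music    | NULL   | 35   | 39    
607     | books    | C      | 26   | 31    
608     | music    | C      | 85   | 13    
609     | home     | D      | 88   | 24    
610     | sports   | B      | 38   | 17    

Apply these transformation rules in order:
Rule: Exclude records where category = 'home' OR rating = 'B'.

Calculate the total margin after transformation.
201

Step 1: Find records where category = 'home' OR rating = 'B'
Step 2: 2 records match, summing to 41
Step 3: Original sum: 242
Step 4: Remaining sum = 242 - 41 = 201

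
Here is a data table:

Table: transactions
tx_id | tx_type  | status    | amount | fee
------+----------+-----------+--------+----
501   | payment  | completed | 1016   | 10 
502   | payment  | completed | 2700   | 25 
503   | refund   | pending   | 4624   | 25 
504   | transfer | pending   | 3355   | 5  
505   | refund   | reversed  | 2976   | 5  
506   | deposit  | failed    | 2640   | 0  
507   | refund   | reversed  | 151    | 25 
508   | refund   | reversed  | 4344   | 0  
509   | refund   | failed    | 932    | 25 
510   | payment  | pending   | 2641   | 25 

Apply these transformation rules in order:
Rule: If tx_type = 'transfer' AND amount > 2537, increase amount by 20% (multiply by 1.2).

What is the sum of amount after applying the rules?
26050.0

Step 1: Find records where tx_type = 'transfer' AND amount > 2537
Step 2: 1 records match, summing to 3355
Step 3: After multiplier: 3355 × 1.2 = 4026.0
Step 4: Unaffected records sum: 22024
Step 5: Final sum = 4026.0 + 22024 = 26050.0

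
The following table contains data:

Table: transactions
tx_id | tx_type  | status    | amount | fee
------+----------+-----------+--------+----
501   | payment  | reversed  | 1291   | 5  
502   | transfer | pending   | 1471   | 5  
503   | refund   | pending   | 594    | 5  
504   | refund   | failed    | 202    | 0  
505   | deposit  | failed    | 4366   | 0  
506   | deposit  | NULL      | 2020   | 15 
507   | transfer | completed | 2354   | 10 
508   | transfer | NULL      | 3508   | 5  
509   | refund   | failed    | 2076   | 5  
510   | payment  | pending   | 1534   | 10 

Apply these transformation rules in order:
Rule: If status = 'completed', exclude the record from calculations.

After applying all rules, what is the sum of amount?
17062

Step 1: Identify records where status = 'completed'
Step 2: The excluded records sum to 2354
Step 3: Original total amount = 19416
Step 4: Remaining total = 19416 - 2354 = 17062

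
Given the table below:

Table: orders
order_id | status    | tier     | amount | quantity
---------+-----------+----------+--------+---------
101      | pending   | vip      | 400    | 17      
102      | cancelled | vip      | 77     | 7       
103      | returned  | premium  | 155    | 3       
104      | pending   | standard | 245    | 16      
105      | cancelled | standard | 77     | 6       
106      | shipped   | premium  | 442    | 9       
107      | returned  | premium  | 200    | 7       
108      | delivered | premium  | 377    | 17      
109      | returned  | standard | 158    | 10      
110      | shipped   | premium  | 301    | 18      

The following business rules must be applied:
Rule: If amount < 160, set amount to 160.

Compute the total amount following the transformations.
2605

Step 1: 4 records have amount < 160
Step 2: These records originally summed to 467
Step 3: After setting to minimum: 4 × 160 = 640
Step 4: Unaffected records sum: 1965
Step 5: Final sum = 640 + 1965 = 2605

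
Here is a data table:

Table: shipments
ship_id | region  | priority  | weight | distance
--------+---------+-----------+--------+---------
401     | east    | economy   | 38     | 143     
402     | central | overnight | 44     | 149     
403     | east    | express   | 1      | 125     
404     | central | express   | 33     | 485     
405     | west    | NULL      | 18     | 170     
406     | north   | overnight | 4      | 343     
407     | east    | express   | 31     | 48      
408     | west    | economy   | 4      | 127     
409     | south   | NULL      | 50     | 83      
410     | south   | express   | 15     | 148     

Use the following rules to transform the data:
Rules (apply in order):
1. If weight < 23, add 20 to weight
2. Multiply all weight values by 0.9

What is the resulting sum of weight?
304.2

Step 1: Apply Rule 1 - Add 20 to records with weight < 23
  - 5 records affected: 42 + (5 × 20) = 142
  - Unaffected records: 196
  - Sum after Rule 1: 338
Step 2: Apply Rule 2 - Multiply all by 0.9
  - 338 × 0.9 = 304.2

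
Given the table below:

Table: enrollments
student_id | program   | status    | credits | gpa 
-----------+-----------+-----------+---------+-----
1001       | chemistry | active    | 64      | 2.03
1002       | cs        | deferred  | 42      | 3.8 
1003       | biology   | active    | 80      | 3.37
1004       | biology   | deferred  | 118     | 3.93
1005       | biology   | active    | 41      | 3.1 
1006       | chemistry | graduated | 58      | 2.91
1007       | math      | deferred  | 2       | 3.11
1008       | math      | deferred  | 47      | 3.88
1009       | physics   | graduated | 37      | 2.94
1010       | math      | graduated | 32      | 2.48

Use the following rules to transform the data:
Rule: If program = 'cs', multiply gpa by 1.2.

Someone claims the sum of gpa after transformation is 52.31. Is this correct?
No, the correct result is 32.31.

Step 1: Calculate the correct sum after transformation
Step 2: Apply multiplier 1.2 to records where program = 'cs'
Step 3: Correct result = 32.31
Step 4: Claimed result = 52.31
Step 5: 32.31 ≠ 52.31
Conclusion: The claimed result is incorrect. The correct answer is 32.31.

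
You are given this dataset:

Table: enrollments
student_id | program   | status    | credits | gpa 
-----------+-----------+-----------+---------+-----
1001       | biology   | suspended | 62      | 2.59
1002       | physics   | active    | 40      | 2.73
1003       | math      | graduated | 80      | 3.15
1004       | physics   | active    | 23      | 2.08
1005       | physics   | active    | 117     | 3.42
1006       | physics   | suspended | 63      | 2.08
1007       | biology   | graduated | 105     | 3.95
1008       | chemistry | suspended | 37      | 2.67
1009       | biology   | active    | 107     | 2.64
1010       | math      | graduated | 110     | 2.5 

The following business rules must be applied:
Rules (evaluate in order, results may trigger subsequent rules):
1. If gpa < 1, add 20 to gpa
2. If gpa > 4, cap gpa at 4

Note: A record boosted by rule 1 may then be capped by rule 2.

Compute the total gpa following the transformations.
27.81

Step 1: Apply rule 1 to records with gpa < 1
  - 0 records get bonus of 20
  - Of these, 0 records then exceed 4 and get capped
Step 2: Apply rule 2 to records with gpa > 4
  - 0 records (original) are capped
Step 3: Calculate final sum = 27.81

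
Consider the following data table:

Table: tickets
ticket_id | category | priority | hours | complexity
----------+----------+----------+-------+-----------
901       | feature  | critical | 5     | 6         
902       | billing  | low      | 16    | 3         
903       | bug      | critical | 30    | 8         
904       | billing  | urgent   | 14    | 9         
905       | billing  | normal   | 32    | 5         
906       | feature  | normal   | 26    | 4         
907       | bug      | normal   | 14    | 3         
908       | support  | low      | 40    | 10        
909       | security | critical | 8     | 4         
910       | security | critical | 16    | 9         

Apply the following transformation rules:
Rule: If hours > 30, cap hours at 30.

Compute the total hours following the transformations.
189

Step 1: 2 records have hours > 30
Step 2: These records originally summed to 72
Step 3: After capping: 2 × 30 = 60
Step 4: Unaffected records sum: 129
Step 5: Final sum = 60 + 129 = 189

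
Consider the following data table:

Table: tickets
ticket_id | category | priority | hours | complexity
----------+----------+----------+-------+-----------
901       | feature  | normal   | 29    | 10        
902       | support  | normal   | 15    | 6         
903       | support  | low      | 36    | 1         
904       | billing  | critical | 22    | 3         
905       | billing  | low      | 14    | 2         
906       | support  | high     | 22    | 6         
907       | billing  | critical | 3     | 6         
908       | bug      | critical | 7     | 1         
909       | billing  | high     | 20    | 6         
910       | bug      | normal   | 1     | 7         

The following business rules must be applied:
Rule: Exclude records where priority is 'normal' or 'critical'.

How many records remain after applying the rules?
4

Step 1: Count records to exclude
  - 3 (normal) + 3 (critical) = 6 records
Step 2: Total records: 10
Step 3: Remaining = 10 - 6 = 4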